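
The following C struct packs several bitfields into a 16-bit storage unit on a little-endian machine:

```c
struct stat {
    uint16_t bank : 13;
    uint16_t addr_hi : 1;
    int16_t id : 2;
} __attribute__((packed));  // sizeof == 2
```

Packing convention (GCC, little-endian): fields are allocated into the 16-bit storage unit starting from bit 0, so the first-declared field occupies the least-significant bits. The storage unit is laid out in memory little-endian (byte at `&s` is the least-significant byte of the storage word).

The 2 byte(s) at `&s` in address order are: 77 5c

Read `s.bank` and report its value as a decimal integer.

[0]=0x77 [1]=0x5c (little-endian) → word 0x5c77
bank:13 @ bit 0 → (0x5c77>>0)&0x1fff = 0x1c77  ←
addr_hi:1 @ bit 13 → (0x5c77>>13)&0x1 = 0x0
id:2 @ bit 14 → (0x5c77>>14)&0x3 = 0x1

7287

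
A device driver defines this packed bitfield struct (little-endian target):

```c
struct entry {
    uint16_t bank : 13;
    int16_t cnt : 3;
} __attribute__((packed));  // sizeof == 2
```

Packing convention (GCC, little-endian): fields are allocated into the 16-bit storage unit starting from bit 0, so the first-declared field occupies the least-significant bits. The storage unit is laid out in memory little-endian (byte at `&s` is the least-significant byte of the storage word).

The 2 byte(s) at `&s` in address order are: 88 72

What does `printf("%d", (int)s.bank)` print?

[0]=0x88 [1]=0x72 (little-endian) → word 0x7288
bank:13 @ bit 0 → (0x7288>>0)&0x1fff = 0x1288  ←
cnt:3 @ bit 13 → (0x7288>>13)&0x7 = 0x3

4744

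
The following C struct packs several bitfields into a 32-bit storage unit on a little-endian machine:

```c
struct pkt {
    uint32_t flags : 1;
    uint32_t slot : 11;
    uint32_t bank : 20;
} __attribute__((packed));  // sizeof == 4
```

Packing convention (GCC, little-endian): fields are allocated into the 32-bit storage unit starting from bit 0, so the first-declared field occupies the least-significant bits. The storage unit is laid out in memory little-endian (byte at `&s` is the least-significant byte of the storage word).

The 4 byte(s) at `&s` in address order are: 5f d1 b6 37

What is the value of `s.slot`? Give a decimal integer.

[0]=0x5f [1]=0xd1 [2]=0xb6 [3]=0x37 (little-endian) → word 0x37b6d15f
flags [0+:1] = (word>>0) & 0x1 = 1
slot [1+:11] = (word>>1) & 0x7ff = 175  ←
bank [12+:20] = (word>>12) & 0xfffff = 228205

175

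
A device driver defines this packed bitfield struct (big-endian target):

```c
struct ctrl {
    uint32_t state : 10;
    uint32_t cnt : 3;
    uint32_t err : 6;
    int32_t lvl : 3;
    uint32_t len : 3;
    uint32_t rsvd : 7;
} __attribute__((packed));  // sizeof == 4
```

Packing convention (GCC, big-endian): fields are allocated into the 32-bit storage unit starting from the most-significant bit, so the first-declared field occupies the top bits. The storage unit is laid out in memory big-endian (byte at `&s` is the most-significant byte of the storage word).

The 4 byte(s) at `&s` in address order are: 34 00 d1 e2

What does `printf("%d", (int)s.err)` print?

6

[0]=0x34 [1]=0x00 [2]=0xd1 [3]=0xe2 (big-endian) → word 0x3400d1e2
state [22+:10] = (word>>22) & 0x3ff = 208
cnt [19+:3] = (word>>19) & 0x7 = 0
err [13+:6] = (word>>13) & 0x3f = 6  ←
lvl [10+:3] = (word>>10) & 0x7 = 4
len [7+:3] = (word>>7) & 0x7 = 3
rsvd [0+:7] = (word>>0) & 0x7f = 98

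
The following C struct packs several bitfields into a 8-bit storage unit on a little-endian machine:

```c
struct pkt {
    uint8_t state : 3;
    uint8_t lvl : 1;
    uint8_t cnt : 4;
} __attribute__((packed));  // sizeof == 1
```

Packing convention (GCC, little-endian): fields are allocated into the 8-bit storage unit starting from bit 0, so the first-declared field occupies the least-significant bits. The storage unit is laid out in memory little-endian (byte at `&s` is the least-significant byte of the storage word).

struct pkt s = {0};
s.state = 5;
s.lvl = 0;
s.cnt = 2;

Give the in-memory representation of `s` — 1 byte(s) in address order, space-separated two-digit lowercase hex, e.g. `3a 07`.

25

state (3b) val=5 bits=0x5 at bit 0: 0x05
lvl (1b) val=0 bits=0x0 at bit 3: 0x05
cnt (4b) val=2 bits=0x2 at bit 4: 0x25
word = 0x25 → little-endian bytes:
  [0]=0x25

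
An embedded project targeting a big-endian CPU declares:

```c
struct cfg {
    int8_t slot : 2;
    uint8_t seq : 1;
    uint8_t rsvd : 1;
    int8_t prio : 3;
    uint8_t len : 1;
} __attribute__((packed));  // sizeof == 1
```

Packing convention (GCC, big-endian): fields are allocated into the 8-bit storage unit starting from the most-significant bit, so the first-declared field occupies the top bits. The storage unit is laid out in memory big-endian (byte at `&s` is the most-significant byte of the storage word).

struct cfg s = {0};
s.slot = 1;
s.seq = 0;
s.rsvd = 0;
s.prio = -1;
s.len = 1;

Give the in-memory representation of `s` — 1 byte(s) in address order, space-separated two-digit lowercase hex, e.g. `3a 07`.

4f

slot (2b) val=1 bits=0x1 at bit 6: 0x40
seq (1b) val=0 bits=0x0 at bit 5: 0x40
rsvd (1b) val=0 bits=0x0 at bit 4: 0x40
prio (3b) val=-1 bits=0x7 at bit 1: 0x4e
len (1b) val=1 bits=0x1 at bit 0: 0x4f
word = 0x4f → big-endian bytes:
  [0]=0x4f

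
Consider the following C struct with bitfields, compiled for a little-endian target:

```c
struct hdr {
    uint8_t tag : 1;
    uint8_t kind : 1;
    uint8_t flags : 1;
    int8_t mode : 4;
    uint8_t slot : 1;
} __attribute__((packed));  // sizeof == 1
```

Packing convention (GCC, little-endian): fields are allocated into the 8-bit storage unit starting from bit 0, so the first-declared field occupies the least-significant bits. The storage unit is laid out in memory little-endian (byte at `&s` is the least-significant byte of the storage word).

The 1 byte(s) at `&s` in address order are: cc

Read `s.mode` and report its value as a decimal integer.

[0]=0xcc (little-endian) → word 0xcc
tag:1 @ bit 0 → (0xcc>>0)&0x1 = 0x0
kind:1 @ bit 1 → (0xcc>>1)&0x1 = 0x0
flags:1 @ bit 2 → (0xcc>>2)&0x1 = 0x1
mode:4 @ bit 3 → (0xcc>>3)&0xf = 0x9  ←
slot:1 @ bit 7 → (0xcc>>7)&0x1 = 0x1
mode signed 4b, MSB=1: 9 - 16 = -7

-7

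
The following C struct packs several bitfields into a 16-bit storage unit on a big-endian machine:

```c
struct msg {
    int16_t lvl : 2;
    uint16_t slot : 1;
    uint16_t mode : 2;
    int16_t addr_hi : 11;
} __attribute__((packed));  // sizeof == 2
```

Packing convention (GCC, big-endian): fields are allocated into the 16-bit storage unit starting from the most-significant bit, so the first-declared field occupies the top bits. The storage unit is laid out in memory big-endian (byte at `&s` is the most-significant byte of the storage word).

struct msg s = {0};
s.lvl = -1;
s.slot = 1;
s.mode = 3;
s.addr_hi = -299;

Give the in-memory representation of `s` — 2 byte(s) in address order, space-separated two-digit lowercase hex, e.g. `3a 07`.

fe d5

lvl (2b) val=-1 bits=0x3 at bit 14: 0xc000
slot (1b) val=1 bits=0x1 at bit 13: 0xe000
mode (2b) val=3 bits=0x3 at bit 11: 0xf800
addr_hi (11b) val=-299 bits=0x6d5 at bit 0: 0xfed5
word = 0xfed5 → big-endian bytes:
  [0]=0xfe  [1]=0xd5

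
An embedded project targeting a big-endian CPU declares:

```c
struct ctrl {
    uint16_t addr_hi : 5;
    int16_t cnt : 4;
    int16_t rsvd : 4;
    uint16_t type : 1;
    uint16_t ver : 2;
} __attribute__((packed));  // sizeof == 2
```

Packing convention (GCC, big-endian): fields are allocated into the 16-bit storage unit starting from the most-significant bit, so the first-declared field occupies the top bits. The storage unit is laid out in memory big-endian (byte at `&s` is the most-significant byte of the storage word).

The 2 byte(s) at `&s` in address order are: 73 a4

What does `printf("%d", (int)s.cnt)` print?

[0]=0x73 [1]=0xa4 (big-endian) → word 0x73a4
addr_hi:5 @ bit 11 → (0x73a4>>11)&0x1f = 0xe
cnt:4 @ bit 7 → (0x73a4>>7)&0xf = 0x7  ←
rsvd:4 @ bit 3 → (0x73a4>>3)&0xf = 0x4
type:1 @ bit 2 → (0x73a4>>2)&0x1 = 0x1
ver:2 @ bit 0 → (0x73a4>>0)&0x3 = 0x0
cnt signed 4b, MSB=0: value = 7

7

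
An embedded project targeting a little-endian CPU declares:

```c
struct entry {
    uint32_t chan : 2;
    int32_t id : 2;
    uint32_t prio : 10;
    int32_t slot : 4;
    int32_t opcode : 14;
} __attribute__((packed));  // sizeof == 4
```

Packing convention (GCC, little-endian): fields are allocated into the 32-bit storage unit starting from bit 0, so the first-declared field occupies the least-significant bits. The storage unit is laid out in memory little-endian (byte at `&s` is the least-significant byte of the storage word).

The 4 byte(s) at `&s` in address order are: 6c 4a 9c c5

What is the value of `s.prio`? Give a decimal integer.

166

[0]=0x6c [1]=0x4a [2]=0x9c [3]=0xc5 (little-endian) → word 0xc59c4a6c
chan:2 @ bit 0 → (0xc59c4a6c>>0)&0x3 = 0x0
id:2 @ bit 2 → (0xc59c4a6c>>2)&0x3 = 0x3
prio:10 @ bit 4 → (0xc59c4a6c>>4)&0x3ff = 0xa6  ←
slot:4 @ bit 14 → (0xc59c4a6c>>14)&0xf = 0x1
opcode:14 @ bit 18 → (0xc59c4a6c>>18)&0x3fff = 0x3167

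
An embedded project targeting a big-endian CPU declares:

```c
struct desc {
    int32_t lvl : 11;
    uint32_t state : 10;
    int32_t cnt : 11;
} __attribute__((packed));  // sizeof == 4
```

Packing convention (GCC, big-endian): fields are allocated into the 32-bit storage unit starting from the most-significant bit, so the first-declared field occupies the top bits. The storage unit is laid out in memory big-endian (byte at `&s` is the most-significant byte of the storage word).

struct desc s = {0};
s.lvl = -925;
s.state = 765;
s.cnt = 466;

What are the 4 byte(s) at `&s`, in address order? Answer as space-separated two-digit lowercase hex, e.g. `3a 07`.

[21+:11] lvl=-925 & 0x7ff = 0x463; word=0x8c600000
[11+:10] state=765 & 0x3ff = 0x2fd; word=0x8c77e800
[0+:11] cnt=466 & 0x7ff = 0x1d2; word=0x8c77e9d2
word = 0x8c77e9d2 → big-endian bytes:
  [0]=0x8c  [1]=0x77  [2]=0xe9  [3]=0xd2

8c 77 e9 d2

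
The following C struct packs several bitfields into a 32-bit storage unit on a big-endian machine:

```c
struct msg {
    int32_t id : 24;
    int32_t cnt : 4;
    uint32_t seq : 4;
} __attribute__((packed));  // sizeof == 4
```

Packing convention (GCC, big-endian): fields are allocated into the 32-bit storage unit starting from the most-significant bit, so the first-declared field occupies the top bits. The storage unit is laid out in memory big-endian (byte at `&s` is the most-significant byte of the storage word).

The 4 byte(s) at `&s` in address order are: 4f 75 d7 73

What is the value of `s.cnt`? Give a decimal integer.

7

[0]=0x4f [1]=0x75 [2]=0xd7 [3]=0x73 (big-endian) → word 0x4f75d773
id:24 @ bit 8 → (0x4f75d773>>8)&0xffffff = 0x4f75d7
cnt:4 @ bit 4 → (0x4f75d773>>4)&0xf = 0x7  ←
seq:4 @ bit 0 → (0x4f75d773>>0)&0xf = 0x3
cnt signed 4b, MSB=0: value = 7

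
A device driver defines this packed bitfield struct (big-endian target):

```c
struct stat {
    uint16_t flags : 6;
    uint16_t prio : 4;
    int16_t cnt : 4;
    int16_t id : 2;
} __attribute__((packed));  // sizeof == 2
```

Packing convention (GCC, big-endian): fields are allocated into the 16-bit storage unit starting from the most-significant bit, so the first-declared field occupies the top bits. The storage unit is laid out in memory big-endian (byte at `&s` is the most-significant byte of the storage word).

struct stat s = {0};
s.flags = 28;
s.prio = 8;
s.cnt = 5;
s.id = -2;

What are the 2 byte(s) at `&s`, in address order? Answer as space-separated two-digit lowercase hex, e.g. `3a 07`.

72 16

flags:6 = 28 → 0x1c << 10 → word 0x7000
prio:4 = 8 → 0x8 << 6 → word 0x7200
cnt:4 = 5 → 0x5 << 2 → word 0x7214
id:2 = -2 → 0x2 << 0 → word 0x7216
word = 0x7216 → big-endian bytes:
  [0]=0x72  [1]=0x16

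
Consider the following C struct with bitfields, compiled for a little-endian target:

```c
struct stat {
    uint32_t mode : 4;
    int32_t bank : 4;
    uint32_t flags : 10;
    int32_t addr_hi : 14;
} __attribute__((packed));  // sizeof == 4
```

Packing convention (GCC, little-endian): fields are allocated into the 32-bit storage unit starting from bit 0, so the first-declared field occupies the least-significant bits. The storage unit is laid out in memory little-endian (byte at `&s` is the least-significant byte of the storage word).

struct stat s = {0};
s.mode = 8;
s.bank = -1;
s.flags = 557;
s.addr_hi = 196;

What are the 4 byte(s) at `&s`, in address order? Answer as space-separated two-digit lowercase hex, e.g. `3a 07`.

f8 2d 12 03

[0+:4] mode=8 & 0xf = 0x8; word=0x00000008
[4+:4] bank=-1 & 0xf = 0xf; word=0x000000f8
[8+:10] flags=557 & 0x3ff = 0x22d; word=0x00022df8
[18+:14] addr_hi=196 & 0x3fff = 0xc4; word=0x03122df8
word = 0x03122df8 → little-endian bytes:
  [0]=0xf8  [1]=0x2d  [2]=0x12  [3]=0x03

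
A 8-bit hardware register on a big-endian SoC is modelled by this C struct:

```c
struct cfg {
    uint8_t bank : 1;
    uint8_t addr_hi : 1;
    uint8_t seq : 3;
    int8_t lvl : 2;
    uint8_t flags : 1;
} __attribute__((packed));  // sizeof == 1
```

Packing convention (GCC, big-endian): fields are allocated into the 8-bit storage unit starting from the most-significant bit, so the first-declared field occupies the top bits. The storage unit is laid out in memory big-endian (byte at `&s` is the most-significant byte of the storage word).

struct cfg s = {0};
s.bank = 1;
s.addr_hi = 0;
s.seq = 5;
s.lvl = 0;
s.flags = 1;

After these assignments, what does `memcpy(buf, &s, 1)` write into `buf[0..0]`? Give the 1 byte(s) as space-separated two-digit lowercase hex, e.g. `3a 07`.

[7+:1] bank=1 & 0x1 = 0x1; word=0x80
[6+:1] addr_hi=0 & 0x1 = 0x0; word=0x80
[3+:3] seq=5 & 0x7 = 0x5; word=0xa8
[1+:2] lvl=0 & 0x3 = 0x0; word=0xa8
[0+:1] flags=1 & 0x1 = 0x1; word=0xa9
word = 0xa9 → big-endian bytes:
  [0]=0xa9

a9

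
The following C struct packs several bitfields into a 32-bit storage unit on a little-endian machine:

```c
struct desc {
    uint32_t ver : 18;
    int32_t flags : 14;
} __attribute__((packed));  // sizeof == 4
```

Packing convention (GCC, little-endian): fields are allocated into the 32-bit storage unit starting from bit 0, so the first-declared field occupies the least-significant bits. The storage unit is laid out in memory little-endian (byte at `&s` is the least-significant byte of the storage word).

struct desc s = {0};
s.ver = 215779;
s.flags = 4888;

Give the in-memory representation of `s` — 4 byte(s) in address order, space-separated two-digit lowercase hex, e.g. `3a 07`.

[0+:18] ver=215779 & 0x3ffff = 0x34ae3; word=0x00034ae3
[18+:14] flags=4888 & 0x3fff = 0x1318; word=0x4c634ae3
word = 0x4c634ae3 → little-endian bytes:
  [0]=0xe3  [1]=0x4a  [2]=0x63  [3]=0x4c

e3 4a 63 4c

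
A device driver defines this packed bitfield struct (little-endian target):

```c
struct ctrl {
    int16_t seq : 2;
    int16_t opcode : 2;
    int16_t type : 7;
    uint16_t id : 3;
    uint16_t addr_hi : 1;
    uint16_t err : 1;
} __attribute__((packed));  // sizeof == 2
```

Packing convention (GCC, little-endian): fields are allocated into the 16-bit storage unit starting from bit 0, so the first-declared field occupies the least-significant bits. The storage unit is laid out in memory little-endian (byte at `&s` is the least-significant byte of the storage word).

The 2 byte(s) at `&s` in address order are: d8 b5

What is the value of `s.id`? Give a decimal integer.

6

[0]=0xd8 [1]=0xb5 (little-endian) → word 0xb5d8
seq:2 @ bit 0 → (0xb5d8>>0)&0x3 = 0x0
opcode:2 @ bit 2 → (0xb5d8>>2)&0x3 = 0x2
type:7 @ bit 4 → (0xb5d8>>4)&0x7f = 0x5d
id:3 @ bit 11 → (0xb5d8>>11)&0x7 = 0x6  ←
addr_hi:1 @ bit 14 → (0xb5d8>>14)&0x1 = 0x0
err:1 @ bit 15 → (0xb5d8>>15)&0x1 = 0x1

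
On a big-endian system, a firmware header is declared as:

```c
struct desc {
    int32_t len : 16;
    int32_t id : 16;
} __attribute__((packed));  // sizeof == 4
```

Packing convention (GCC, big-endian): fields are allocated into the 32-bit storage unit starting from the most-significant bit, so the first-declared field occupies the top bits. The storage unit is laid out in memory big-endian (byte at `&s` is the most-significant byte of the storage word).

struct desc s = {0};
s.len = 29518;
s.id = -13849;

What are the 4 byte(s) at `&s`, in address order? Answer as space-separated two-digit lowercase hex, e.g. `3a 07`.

len:16 = 29518 → 0x734e << 16 → word 0x734e0000
id:16 = -13849 → 0xc9e7 << 0 → word 0x734ec9e7
word = 0x734ec9e7 → big-endian bytes:
  [0]=0x73  [1]=0x4e  [2]=0xc9  [3]=0xe7

73 4e c9 e7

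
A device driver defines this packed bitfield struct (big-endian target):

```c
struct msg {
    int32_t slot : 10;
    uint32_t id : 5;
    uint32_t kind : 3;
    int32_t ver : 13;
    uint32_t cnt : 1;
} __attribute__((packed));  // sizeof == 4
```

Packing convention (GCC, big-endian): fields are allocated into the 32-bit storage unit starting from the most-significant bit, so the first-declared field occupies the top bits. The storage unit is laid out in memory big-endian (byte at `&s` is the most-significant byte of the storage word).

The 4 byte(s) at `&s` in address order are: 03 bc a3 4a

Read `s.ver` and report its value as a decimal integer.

[0]=0x03 [1]=0xbc [2]=0xa3 [3]=0x4a (big-endian) → word 0x03bca34a
slot [22+:10] = (word>>22) & 0x3ff = 14
id [17+:5] = (word>>17) & 0x1f = 30
kind [14+:3] = (word>>14) & 0x7 = 2
ver [1+:13] = (word>>1) & 0x1fff = 4517  ←
cnt [0+:1] = (word>>0) & 0x1 = 0
ver signed 13b, MSB=1: 4517 - 8192 = -3675

-3675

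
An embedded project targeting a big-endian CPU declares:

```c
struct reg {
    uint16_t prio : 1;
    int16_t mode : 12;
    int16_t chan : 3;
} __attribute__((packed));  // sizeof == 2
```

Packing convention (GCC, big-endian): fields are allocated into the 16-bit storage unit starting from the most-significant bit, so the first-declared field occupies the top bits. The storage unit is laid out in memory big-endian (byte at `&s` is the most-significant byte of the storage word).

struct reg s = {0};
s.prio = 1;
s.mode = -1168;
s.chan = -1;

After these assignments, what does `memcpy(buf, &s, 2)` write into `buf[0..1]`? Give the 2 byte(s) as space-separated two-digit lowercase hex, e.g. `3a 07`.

prio:1 = 1 → 0x1 << 15 → word 0x8000
mode:12 = -1168 → 0xb70 << 3 → word 0xdb80
chan:3 = -1 → 0x7 << 0 → word 0xdb87
word = 0xdb87 → big-endian bytes:
  [0]=0xdb  [1]=0x87

db 87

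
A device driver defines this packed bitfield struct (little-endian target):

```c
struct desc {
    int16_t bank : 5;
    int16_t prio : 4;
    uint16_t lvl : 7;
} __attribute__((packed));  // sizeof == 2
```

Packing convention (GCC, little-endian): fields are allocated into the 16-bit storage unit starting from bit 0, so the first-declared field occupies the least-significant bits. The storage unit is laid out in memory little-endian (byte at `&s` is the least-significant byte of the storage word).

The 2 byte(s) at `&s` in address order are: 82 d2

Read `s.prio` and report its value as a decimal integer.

4

[0]=0x82 [1]=0xd2 (little-endian) → word 0xd282
bank:5 @ bit 0 → (0xd282>>0)&0x1f = 0x2
prio:4 @ bit 5 → (0xd282>>5)&0xf = 0x4  ←
lvl:7 @ bit 9 → (0xd282>>9)&0x7f = 0x69
prio signed 4b, MSB=0: value = 4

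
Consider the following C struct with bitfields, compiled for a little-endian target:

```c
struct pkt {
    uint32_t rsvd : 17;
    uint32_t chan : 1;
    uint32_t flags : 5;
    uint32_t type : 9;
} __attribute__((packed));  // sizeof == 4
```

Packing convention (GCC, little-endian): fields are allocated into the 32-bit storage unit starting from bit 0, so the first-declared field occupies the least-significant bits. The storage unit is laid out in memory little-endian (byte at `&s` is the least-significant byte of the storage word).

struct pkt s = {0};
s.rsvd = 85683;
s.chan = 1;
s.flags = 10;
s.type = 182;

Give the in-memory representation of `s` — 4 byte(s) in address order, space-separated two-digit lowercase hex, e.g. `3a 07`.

rsvd:17 = 85683 → 0x14eb3 << 0 → word 0x00014eb3
chan:1 = 1 → 0x1 << 17 → word 0x00034eb3
flags:5 = 10 → 0xa << 18 → word 0x002b4eb3
type:9 = 182 → 0xb6 << 23 → word 0x5b2b4eb3
word = 0x5b2b4eb3 → little-endian bytes:
  [0]=0xb3  [1]=0x4e  [2]=0x2b  [3]=0x5b

b3 4e 2b 5b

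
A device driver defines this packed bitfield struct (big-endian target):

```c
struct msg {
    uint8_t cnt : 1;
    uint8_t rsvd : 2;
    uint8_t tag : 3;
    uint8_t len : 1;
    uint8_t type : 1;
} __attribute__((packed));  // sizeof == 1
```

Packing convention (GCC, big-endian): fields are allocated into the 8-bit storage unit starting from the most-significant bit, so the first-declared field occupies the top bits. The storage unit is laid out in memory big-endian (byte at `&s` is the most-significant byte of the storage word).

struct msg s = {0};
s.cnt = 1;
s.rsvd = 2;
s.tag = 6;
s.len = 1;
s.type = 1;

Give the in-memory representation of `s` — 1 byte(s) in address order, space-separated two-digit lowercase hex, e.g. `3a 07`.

cnt:1 = 1 → 0x1 << 7 → word 0x80
rsvd:2 = 2 → 0x2 << 5 → word 0xc0
tag:3 = 6 → 0x6 << 2 → word 0xd8
len:1 = 1 → 0x1 << 1 → word 0xda
type:1 = 1 → 0x1 << 0 → word 0xdb
word = 0xdb → big-endian bytes:
  [0]=0xdb

db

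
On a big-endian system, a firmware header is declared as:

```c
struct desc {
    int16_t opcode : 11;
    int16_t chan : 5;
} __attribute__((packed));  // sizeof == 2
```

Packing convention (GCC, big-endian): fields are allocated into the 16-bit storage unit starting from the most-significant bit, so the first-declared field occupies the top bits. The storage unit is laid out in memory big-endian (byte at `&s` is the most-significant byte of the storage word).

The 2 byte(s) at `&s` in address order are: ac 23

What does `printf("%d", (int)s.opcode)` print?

[0]=0xac [1]=0x23 (big-endian) → word 0xac23
opcode:11 @ bit 5 → (0xac23>>5)&0x7ff = 0x561  ←
chan:5 @ bit 0 → (0xac23>>0)&0x1f = 0x3
opcode signed 11b, MSB=1: 1377 - 2048 = -671

-671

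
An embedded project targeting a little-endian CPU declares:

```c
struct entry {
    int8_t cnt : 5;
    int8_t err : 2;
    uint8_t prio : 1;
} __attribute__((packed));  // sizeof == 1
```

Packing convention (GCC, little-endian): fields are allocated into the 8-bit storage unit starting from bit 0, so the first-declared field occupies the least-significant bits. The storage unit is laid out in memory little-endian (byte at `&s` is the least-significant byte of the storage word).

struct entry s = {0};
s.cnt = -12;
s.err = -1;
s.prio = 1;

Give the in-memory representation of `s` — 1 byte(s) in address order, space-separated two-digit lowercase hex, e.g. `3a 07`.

f4

[0+:5] cnt=-12 & 0x1f = 0x14; word=0x14
[5+:2] err=-1 & 0x3 = 0x3; word=0x74
[7+:1] prio=1 & 0x1 = 0x1; word=0xf4
word = 0xf4 → little-endian bytes:
  [0]=0xf4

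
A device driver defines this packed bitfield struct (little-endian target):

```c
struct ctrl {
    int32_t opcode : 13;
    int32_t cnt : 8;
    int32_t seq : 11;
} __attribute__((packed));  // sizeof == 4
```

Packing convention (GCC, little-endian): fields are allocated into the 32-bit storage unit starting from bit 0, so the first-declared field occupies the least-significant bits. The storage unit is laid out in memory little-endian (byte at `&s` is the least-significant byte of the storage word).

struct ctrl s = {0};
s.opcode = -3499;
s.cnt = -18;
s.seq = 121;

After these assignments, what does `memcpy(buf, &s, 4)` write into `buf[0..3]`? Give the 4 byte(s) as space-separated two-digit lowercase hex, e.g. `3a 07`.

55 d2 3d 0f

opcode:13 = -3499 → 0x1255 << 0 → word 0x00001255
cnt:8 = -18 → 0xee << 13 → word 0x001dd255
seq:11 = 121 → 0x79 << 21 → word 0x0f3dd255
word = 0x0f3dd255 → little-endian bytes:
  [0]=0x55  [1]=0xd2  [2]=0x3d  [3]=0x0f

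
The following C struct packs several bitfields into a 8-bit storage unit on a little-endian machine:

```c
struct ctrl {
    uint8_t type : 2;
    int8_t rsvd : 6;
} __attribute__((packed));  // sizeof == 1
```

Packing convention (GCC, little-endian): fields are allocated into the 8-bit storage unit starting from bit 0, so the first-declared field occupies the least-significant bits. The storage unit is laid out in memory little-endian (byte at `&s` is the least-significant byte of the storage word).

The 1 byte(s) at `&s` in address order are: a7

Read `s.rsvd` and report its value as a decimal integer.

[0]=0xa7 (little-endian) → word 0xa7
type [0+:2] = (word>>0) & 0x3 = 3
rsvd [2+:6] = (word>>2) & 0x3f = 41  ←
rsvd signed 6b, MSB=1: 41 - 64 = -23

-23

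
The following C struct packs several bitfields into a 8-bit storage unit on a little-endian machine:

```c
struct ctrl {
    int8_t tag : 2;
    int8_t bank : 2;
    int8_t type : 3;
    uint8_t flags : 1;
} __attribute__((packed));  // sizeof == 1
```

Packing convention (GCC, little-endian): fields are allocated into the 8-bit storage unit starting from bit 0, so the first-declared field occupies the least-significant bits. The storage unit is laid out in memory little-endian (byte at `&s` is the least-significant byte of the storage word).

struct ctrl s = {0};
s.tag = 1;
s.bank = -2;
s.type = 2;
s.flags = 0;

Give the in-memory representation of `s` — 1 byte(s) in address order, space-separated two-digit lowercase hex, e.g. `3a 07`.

tag:2 = 1 → 0x1 << 0 → word 0x01
bank:2 = -2 → 0x2 << 2 → word 0x09
type:3 = 2 → 0x2 << 4 → word 0x29
flags:1 = 0 → 0x0 << 7 → word 0x29
word = 0x29 → little-endian bytes:
  [0]=0x29

29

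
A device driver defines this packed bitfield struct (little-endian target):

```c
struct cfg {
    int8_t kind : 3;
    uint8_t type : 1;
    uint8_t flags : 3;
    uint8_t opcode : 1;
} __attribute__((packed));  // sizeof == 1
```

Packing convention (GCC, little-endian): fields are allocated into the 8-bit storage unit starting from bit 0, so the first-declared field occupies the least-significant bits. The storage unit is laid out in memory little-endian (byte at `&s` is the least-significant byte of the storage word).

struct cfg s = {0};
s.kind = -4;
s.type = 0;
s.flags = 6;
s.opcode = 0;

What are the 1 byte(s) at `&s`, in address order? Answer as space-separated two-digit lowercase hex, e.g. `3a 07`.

kind:3 = -4 → 0x4 << 0 → word 0x04
type:1 = 0 → 0x0 << 3 → word 0x04
flags:3 = 6 → 0x6 << 4 → word 0x64
opcode:1 = 0 → 0x0 << 7 → word 0x64
word = 0x64 → little-endian bytes:
  [0]=0x64

64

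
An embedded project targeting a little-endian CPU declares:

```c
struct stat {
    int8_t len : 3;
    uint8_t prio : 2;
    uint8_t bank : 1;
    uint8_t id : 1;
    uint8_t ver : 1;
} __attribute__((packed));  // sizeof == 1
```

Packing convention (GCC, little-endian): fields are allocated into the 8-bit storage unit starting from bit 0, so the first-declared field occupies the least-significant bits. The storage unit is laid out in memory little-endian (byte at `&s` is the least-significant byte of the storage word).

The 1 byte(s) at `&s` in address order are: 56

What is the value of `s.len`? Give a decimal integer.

[0]=0x56 (little-endian) → word 0x56
len [0+:3] = (word>>0) & 0x7 = 6  ←
prio [3+:2] = (word>>3) & 0x3 = 2
bank [5+:1] = (word>>5) & 0x1 = 0
id [6+:1] = (word>>6) & 0x1 = 1
ver [7+:1] = (word>>7) & 0x1 = 0
len signed 3b, MSB=1: 6 - 8 = -2

-2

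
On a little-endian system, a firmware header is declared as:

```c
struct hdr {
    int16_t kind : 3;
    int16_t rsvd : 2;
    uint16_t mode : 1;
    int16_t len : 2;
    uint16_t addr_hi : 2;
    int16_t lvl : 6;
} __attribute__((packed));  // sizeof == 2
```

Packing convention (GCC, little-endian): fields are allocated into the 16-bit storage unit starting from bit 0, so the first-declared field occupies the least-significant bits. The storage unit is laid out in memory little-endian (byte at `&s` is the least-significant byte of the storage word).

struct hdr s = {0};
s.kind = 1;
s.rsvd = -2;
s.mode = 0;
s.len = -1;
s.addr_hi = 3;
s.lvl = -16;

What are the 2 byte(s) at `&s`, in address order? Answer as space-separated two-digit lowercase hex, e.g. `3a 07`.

d1 c3

[0+:3] kind=1 & 0x7 = 0x1; word=0x0001
[3+:2] rsvd=-2 & 0x3 = 0x2; word=0x0011
[5+:1] mode=0 & 0x1 = 0x0; word=0x0011
[6+:2] len=-1 & 0x3 = 0x3; word=0x00d1
[8+:2] addr_hi=3 & 0x3 = 0x3; word=0x03d1
[10+:6] lvl=-16 & 0x3f = 0x30; word=0xc3d1
word = 0xc3d1 → little-endian bytes:
  [0]=0xd1  [1]=0xc3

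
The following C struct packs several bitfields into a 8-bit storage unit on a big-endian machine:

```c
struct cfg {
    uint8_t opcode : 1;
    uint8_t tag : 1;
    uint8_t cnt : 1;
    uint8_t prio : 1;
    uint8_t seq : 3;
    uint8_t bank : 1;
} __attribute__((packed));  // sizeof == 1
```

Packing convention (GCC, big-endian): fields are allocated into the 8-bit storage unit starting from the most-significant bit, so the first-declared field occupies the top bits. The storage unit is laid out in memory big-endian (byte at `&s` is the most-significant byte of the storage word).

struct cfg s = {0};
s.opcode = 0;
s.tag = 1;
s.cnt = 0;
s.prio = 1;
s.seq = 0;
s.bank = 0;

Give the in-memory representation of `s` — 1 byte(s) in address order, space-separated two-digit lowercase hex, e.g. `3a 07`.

[7+:1] opcode=0 & 0x1 = 0x0; word=0x00
[6+:1] tag=1 & 0x1 = 0x1; word=0x40
[5+:1] cnt=0 & 0x1 = 0x0; word=0x40
[4+:1] prio=1 & 0x1 = 0x1; word=0x50
[1+:3] seq=0 & 0x7 = 0x0; word=0x50
[0+:1] bank=0 & 0x1 = 0x0; word=0x50
word = 0x50 → big-endian bytes:
  [0]=0x50

50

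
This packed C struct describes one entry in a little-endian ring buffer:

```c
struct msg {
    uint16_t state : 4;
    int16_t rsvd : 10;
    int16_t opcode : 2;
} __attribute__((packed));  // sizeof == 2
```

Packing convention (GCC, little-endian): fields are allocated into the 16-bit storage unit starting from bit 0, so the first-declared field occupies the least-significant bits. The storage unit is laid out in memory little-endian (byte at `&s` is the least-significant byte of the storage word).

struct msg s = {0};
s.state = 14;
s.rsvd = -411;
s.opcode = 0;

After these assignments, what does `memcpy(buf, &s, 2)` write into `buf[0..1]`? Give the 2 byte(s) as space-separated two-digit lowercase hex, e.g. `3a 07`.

state (4b) val=14 bits=0xe at bit 0: 0x000e
rsvd (10b) val=-411 bits=0x265 at bit 4: 0x265e
opcode (2b) val=0 bits=0x0 at bit 14: 0x265e
word = 0x265e → little-endian bytes:
  [0]=0x5e  [1]=0x26

5e 26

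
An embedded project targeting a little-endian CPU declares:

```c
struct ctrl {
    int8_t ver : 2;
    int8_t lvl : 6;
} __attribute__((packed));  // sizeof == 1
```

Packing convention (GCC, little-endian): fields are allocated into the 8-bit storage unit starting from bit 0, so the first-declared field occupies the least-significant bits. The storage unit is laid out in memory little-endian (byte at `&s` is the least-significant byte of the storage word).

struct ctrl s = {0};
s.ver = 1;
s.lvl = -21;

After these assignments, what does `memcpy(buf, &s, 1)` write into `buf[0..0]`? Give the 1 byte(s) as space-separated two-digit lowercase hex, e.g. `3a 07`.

ad

ver (2b) val=1 bits=0x1 at bit 0: 0x01
lvl (6b) val=-21 bits=0x2b at bit 2: 0xad
word = 0xad → little-endian bytes:
  [0]=0xad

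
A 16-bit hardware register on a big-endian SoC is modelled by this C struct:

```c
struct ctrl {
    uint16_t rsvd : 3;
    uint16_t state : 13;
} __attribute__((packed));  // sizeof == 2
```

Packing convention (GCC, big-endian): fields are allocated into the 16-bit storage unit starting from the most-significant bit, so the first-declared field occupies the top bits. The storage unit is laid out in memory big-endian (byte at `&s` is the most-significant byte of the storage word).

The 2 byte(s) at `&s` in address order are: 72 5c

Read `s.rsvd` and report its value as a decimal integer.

3

[0]=0x72 [1]=0x5c (big-endian) → word 0x725c
rsvd [13+:3] = (word>>13) & 0x7 = 3  ←
state [0+:13] = (word>>0) & 0x1fff = 4700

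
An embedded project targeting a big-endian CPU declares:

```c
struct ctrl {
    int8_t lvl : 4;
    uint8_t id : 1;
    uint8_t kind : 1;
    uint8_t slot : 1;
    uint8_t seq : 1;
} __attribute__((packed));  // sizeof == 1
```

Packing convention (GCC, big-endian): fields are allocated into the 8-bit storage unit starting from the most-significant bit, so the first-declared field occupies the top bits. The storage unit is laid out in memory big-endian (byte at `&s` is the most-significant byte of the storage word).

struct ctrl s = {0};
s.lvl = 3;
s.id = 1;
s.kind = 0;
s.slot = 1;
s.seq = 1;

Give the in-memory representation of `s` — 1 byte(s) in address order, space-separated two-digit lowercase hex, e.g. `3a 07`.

lvl (4b) val=3 bits=0x3 at bit 4: 0x30
id (1b) val=1 bits=0x1 at bit 3: 0x38
kind (1b) val=0 bits=0x0 at bit 2: 0x38
slot (1b) val=1 bits=0x1 at bit 1: 0x3a
seq (1b) val=1 bits=0x1 at bit 0: 0x3b
word = 0x3b → big-endian bytes:
  [0]=0x3b

3b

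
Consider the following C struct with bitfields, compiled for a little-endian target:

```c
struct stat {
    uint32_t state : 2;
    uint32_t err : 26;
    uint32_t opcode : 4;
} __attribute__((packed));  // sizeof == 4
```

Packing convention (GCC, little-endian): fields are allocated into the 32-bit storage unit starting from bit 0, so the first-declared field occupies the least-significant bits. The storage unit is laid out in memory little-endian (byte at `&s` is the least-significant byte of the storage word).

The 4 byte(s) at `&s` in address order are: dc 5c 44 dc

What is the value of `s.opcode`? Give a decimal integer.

13

[0]=0xdc [1]=0x5c [2]=0x44 [3]=0xdc (little-endian) → word 0xdc445cdc
state [0+:2] = (word>>0) & 0x3 = 0
err [2+:26] = (word>>2) & 0x3ffffff = 51451703
opcode [28+:4] = (word>>28) & 0xf = 13  ←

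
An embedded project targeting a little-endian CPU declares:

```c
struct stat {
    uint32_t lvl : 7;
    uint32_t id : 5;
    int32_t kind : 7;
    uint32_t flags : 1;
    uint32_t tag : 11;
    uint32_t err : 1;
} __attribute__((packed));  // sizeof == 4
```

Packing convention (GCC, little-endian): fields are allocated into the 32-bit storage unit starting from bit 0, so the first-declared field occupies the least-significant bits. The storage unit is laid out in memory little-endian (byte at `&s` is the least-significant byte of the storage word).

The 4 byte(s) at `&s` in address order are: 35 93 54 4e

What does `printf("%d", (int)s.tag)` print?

1253

[0]=0x35 [1]=0x93 [2]=0x54 [3]=0x4e (little-endian) → word 0x4e549335
lvl [0+:7] = (word>>0) & 0x7f = 53
id [7+:5] = (word>>7) & 0x1f = 6
kind [12+:7] = (word>>12) & 0x7f = 73
flags [19+:1] = (word>>19) & 0x1 = 0
tag [20+:11] = (word>>20) & 0x7ff = 1253  ←
err [31+:1] = (word>>31) & 0x1 = 0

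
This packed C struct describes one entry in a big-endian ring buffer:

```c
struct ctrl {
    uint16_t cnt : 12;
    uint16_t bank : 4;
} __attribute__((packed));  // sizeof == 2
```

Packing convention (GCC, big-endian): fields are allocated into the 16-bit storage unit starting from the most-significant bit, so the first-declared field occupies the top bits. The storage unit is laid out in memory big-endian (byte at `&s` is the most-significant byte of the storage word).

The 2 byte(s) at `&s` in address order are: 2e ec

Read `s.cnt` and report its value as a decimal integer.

[0]=0x2e [1]=0xec (big-endian) → word 0x2eec
cnt:12 @ bit 4 → (0x2eec>>4)&0xfff = 0x2ee  ←
bank:4 @ bit 0 → (0x2eec>>0)&0xf = 0xc

750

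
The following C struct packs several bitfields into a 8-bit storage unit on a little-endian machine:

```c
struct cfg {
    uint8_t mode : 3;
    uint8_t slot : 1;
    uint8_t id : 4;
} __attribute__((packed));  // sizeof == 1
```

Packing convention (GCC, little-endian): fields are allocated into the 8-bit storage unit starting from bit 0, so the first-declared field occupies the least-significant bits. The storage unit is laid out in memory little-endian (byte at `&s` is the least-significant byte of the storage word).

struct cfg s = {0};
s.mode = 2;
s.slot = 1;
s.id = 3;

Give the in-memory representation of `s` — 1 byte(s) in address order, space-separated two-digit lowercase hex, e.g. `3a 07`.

[0+:3] mode=2 & 0x7 = 0x2; word=0x02
[3+:1] slot=1 & 0x1 = 0x1; word=0x0a
[4+:4] id=3 & 0xf = 0x3; word=0x3a
word = 0x3a → little-endian bytes:
  [0]=0x3a

3a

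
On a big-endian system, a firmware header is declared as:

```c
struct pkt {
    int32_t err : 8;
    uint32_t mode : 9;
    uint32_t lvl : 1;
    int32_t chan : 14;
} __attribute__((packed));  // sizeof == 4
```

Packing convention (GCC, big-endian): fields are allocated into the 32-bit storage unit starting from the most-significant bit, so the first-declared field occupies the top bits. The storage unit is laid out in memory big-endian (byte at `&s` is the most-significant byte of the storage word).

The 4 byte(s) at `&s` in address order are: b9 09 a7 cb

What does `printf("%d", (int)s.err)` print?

-71

[0]=0xb9 [1]=0x09 [2]=0xa7 [3]=0xcb (big-endian) → word 0xb909a7cb
err [24+:8] = (word>>24) & 0xff = 185  ←
mode [15+:9] = (word>>15) & 0x1ff = 19
lvl [14+:1] = (word>>14) & 0x1 = 0
chan [0+:14] = (word>>0) & 0x3fff = 10187
err signed 8b, MSB=1: 185 - 256 = -71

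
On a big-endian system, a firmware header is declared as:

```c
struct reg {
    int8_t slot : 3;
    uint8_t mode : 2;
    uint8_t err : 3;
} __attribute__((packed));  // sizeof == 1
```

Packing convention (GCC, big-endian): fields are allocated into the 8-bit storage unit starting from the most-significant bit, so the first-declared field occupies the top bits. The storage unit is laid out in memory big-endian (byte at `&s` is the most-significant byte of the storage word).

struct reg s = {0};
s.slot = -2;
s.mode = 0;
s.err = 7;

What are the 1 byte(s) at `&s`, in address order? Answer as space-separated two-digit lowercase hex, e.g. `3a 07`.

[5+:3] slot=-2 & 0x7 = 0x6; word=0xc0
[3+:2] mode=0 & 0x3 = 0x0; word=0xc0
[0+:3] err=7 & 0x7 = 0x7; word=0xc7
word = 0xc7 → big-endian bytes:
  [0]=0xc7

c7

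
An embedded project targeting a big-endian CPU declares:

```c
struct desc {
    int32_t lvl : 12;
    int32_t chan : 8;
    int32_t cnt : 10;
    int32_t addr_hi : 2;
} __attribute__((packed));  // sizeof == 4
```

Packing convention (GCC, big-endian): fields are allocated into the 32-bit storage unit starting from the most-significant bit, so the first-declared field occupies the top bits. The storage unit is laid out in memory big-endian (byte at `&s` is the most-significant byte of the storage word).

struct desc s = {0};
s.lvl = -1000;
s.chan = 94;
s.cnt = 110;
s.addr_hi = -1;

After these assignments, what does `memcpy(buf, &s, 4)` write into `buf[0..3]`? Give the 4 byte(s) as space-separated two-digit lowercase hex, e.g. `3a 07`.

lvl:12 = -1000 → 0xc18 << 20 → word 0xc1800000
chan:8 = 94 → 0x5e << 12 → word 0xc185e000
cnt:10 = 110 → 0x6e << 2 → word 0xc185e1b8
addr_hi:2 = -1 → 0x3 << 0 → word 0xc185e1bb
word = 0xc185e1bb → big-endian bytes:
  [0]=0xc1  [1]=0x85  [2]=0xe1  [3]=0xbb

c1 85 e1 bb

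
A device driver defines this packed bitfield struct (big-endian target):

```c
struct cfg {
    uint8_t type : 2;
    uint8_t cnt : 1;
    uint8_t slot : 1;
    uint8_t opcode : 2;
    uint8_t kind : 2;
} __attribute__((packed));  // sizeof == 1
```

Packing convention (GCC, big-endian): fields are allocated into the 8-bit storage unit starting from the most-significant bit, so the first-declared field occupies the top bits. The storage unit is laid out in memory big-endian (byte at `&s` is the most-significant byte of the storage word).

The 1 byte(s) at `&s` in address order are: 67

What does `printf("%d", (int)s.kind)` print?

[0]=0x67 (big-endian) → word 0x67
type [6+:2] = (word>>6) & 0x3 = 1
cnt [5+:1] = (word>>5) & 0x1 = 1
slot [4+:1] = (word>>4) & 0x1 = 0
opcode [2+:2] = (word>>2) & 0x3 = 1
kind [0+:2] = (word>>0) & 0x3 = 3  ←

3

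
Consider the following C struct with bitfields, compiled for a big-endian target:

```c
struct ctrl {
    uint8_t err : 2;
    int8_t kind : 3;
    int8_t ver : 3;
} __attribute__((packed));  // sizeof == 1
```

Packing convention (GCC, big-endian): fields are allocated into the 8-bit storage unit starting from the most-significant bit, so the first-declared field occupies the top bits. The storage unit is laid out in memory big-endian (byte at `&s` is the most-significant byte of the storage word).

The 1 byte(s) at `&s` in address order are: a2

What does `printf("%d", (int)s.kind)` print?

[0]=0xa2 (big-endian) → word 0xa2
err:2 @ bit 6 → (0xa2>>6)&0x3 = 0x2
kind:3 @ bit 3 → (0xa2>>3)&0x7 = 0x4  ←
ver:3 @ bit 0 → (0xa2>>0)&0x7 = 0x2
kind signed 3b, MSB=1: 4 - 8 = -4

-4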